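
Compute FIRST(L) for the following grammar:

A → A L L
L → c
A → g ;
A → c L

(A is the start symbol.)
From L → c:
  - c is a terminal: add 'c' and stop

Collecting: FIRST(L) = { 'c' }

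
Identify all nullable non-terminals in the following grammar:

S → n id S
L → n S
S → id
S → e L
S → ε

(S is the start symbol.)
ε-productions: S → ε
So S is immediately nullable.
No further non-terminal can be added: every production for the remaining non-terminals contains a terminal or a non-nullable non-terminal.
Nullable = { 'S' }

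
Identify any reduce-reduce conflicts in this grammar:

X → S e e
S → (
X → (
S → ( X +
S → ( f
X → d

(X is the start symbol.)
Yes — I1: [S → ( .] vs [X → ( .]

A reduce-reduce conflict occurs when an LR(0) state has two complete items [A → α .] and [B → β .] — both call for a reduction, and with no lookahead the parser cannot choose between them.

Augment with X' → X and build the canonical LR(0) collection (I0 = CLOSURE({[X' → . X]}), then GOTO on every symbol after a dot until no new states appear). It has 10 states:
  I0: { [S → . ( X +], [S → . ( f], [S → . (], [X → . (], [X → . S e e], [X → . d], [X' → . X] }  — shift
  I1: { [S → ( . X +], [S → ( . f], [S → ( .], [S → . ( X +], [S → . ( f], [S → . (], [X → ( .], [X → . (], [X → . S e e], [X → . d] }  — shift, 2 reduces
  I2: { [X → S . e e] }  — shift
  I3: { [X' → X .] }  — accept
  I4: { [X → d .] }  — reduce
  I5: { [X → S e . e] }  — shift
  I6: { [X → S e e .] }  — reduce
  I7: { [S → ( X . +] }  — shift
  I8: { [S → ( f .] }  — reduce
  I9: { [S → ( X + .] }  — reduce

I1 contains complete items [S → ( .], [X → ( .] — reduce-reduce conflict.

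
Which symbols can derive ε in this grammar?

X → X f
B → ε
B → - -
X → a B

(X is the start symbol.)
{ 'B' }

A non-terminal is nullable if it can derive ε (the empty string): either it has an ε-production, or it has a production whose right-hand side consists entirely of nullable non-terminals.

ε-productions: B → ε
So B is immediately nullable.
No further non-terminal can be added: every production for the remaining non-terminals contains a terminal or a non-nullable non-terminal.
Nullable = { 'B' }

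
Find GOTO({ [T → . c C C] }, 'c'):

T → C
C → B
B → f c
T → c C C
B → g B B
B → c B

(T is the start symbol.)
GOTO(I, 'c') = CLOSURE({ [A → αX.β] : [A → α.Xβ] ∈ I, X = 'c' })

Items with dot before 'c', with the dot advanced:
  [T → . c C C] → [T → c . C C]
Closure of the advanced items:
  [T → c . C C] has the dot before C: add [C → . B]
  [C → . B] has the dot before B: add [B → . f c], [B → . g B B], [B → . c B]

GOTO = { [B → . c B], [B → . f c], [B → . g B B], [C → . B], [T → c . C C] }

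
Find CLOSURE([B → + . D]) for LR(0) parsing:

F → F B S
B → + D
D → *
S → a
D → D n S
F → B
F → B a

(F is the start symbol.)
To compute CLOSURE, for each item [A → α.Bβ] where B is a non-terminal, add [B → .γ] for all productions B → γ; repeat for the newly added items until nothing changes.

Start with: [B → + . D]
  [B → + . D] has the dot before D: add [D → . *], [D → . D n S]
No further items can be added.

CLOSURE = { [B → + . D], [D → . *], [D → . D n S] }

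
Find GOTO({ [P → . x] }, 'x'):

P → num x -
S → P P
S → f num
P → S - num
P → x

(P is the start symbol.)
{ [P → x .] }

GOTO(I, 'x') = CLOSURE({ [A → αX.β] : [A → α.Xβ] ∈ I, X = 'x' })

Items with dot before 'x', with the dot advanced:
  [P → . x] → [P → x .]
Closure adds nothing (no advanced item has the dot before a non-terminal).

GOTO = { [P → x .] }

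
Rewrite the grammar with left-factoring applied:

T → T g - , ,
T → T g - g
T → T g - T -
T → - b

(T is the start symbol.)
T → T g - T'
T' → , ,
T' → g
T' → T -
T → - b

Left-factoring transforms A → αβ₁ | αβ₂ into A → αA' and A' → β₁ | β₂
(α is the longest common prefix among the alternatives). Repeat until
no nonterminal has two alternatives with a common prefix.

Round 1: T has alternatives sharing prefix 'T g -'. Introduce T': T → T g - T'
  Add: T' → , ,
  Add: T' → g
  Add: T' → T -

No remaining common prefixes — done.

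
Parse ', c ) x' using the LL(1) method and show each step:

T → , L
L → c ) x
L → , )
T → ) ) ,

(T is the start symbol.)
LL(1) parsing maintains a stack (initially the start symbol over $) and the input. At each step: if the stack top is a terminal, match it against the current input token; if it is a non-terminal N, replace it with the RHS of M[N, lookahead] (the unique production whose predict set contains the lookahead).

Stack is shown with the top on the left.

Stack    Input      Action
--------------------------
T $      , c ) x $  output T → , L
, L $    , c ) x $  match ','
L $      c ) x $    output L → c ) x
c ) x $  c ) x $    match 'c'
) x $    ) x $      match ')'
x $      x $        match 'x'
$        $          accept

The string is accepted.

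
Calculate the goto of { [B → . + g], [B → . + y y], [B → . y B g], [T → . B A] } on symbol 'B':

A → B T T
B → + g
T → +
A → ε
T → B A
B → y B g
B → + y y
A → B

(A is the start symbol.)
GOTO(I, 'B') = CLOSURE({ [A → αX.β] : [A → α.Xβ] ∈ I, X = 'B' })

Items with dot before 'B', with the dot advanced:
  [T → . B A] → [T → B . A]
Closure of the advanced items:
  [T → B . A] has the dot before A: add [A → . B T T], [A → .], [A → . B]
  [A → . B T T] has the dot before B: add [B → . + g], [B → . y B g], [B → . + y y]

GOTO = { [A → . B T T], [A → . B], [A → .], [B → . + g], [B → . + y y], [B → . y B g], [T → B . A] }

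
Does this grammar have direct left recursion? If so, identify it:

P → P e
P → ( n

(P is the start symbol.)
Yes, P is left-recursive

Direct left recursion occurs when N → N α for some non-terminal N (the right-hand side begins with the left-hand side itself).

P → P e: LEFT RECURSIVE (starts with P)
P → ( n: starts with '('

The grammar has direct left recursion on: P.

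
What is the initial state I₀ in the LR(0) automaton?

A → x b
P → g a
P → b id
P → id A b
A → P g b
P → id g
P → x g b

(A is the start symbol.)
{ [A → . P g b], [A → . x b], [A' → . A], [P → . b id], [P → . g a], [P → . id A b], [P → . id g], [P → . x g b] }

First, augment the grammar with A' → A
I₀ = CLOSURE({ [A' → . A] }):
  [A' → . A] has the dot before A: add [A → . x b], [A → . P g b]
  [A → . P g b] has the dot before P: add [P → . g a], [P → . b id], [P → . id A b], [P → . id g], [P → . x g b]
No further items can be added.

I₀ = { [A → . P g b], [A → . x b], [A' → . A], [P → . b id], [P → . g a], [P → . id A b], [P → . id g], [P → . x g b] }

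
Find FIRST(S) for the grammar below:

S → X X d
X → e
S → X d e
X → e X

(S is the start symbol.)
FIRST sets of the other non-terminals involved (by the same procedure, iterated to a fixed point):
  FIRST(X) = { 'e' }

From S → X X d:
  - X is a non-terminal: add FIRST(X) \ {ε} = { 'e' }
    X is not nullable, so stop
From S → X d e:
  - X is a non-terminal: add FIRST(X) \ {ε} = { 'e' }
    X is not nullable, so stop

Collecting: FIRST(S) = { 'e' }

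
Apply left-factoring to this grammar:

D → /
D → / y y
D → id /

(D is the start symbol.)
D → / D'
D' → ε
D' → y y
D → id /

Left-factoring transforms A → αβ₁ | αβ₂ into A → αA' and A' → β₁ | β₂
(α is the longest common prefix among the alternatives). Repeat until
no nonterminal has two alternatives with a common prefix.

Round 1: D has alternatives sharing prefix '/'. Introduce D': D → / D'
  Add: D' → ε
  Add: D' → y y

No remaining common prefixes — done.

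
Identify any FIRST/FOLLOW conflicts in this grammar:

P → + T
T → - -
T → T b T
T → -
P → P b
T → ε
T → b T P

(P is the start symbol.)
A FIRST/FOLLOW conflict occurs when a non-terminal N has a nullable alternative N → β (β ⇒* ε) and another alternative N → α with FIRST(α) ∩ FOLLOW(N) ≠ ∅: on such a lookahead the parser cannot decide between expanding α and letting N vanish via β.

Nullable non-terminals: T.
FIRST sets used below: FIRST(T) = { '-', 'b', ε }

T: nullable alternative(s) T → ε; FOLLOW(T) = { $, '+', 'b' }
  T → - -: FIRST \ {ε} = { '-' } — disjoint from FOLLOW(T)
  T → T b T: FIRST \ {ε} = { '-', 'b' } — overlaps FOLLOW(T) on { 'b' }: CONFLICT
  T → -: FIRST \ {ε} = { '-' } — disjoint from FOLLOW(T)
  T → ε: FIRST \ {ε} = { } — this is the only nullable alternative, skip
  T → b T P: FIRST \ {ε} = { 'b' } — overlaps FOLLOW(T) on { 'b' }: CONFLICT

P has no nullable alternative, so no FIRST/FOLLOW check is needed there.

So the grammar has 2 FIRST/FOLLOW conflicts (marked CONFLICT above).

Answer: Yes. T → T b T with FOLLOW(T) on { 'b' }; T → b T P with FOLLOW(T) on { 'b' }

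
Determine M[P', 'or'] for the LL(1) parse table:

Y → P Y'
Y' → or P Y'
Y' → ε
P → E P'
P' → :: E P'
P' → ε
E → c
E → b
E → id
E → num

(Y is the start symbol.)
P' → ε

To find M[P', 'or'], we find productions for P' where 'or' is in the predict set (PREDICT(N → α) = (FIRST(α) \ {ε}) ∪ (FOLLOW(N) if α ⇒* ε)).

Relevant sets:
  FOLLOW(P') = { $, 'or' }

P' → :: E P': PREDICT = { '::' }
P' → ε: PREDICT = { $, 'or' }
  'or' is in predict set, so this production goes in M[P', 'or']

M[P', 'or'] = P' → ε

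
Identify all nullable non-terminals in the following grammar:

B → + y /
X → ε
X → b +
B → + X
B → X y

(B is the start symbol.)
A non-terminal is nullable if it can derive ε (the empty string): either it has an ε-production, or it has a production whose right-hand side consists entirely of nullable non-terminals.

ε-productions: X → ε
So X is immediately nullable.
No further non-terminal can be added: every production for the remaining non-terminals contains a terminal or a non-nullable non-terminal.
Nullable = { 'X' }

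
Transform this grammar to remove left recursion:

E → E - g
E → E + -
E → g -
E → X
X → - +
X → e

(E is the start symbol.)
E is directly left-recursive. The standard transformation for
  A → A α₁ | ... | A α_m | β₁ | ... | β_n
is
  A  → β₁ A' | ... | β_n A'
  A' → α₁ A' | ... | α_m A' | ε

E → g - becomes E → g - E'
E → X becomes E → X E'
E → E - g becomes E' → - g E'
E → E + - becomes E' → + - E'
Add E' → ε

Productions for other non-terminals are unchanged:
  X → - +
  X → e

Resulting grammar:
E → g - E'
E → X E'
E' → - g E'
E' → + - E'
E' → ε
X → - +
X → e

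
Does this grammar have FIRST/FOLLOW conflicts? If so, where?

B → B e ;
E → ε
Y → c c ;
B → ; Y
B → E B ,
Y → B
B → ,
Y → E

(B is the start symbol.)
Nullable non-terminals: E, Y.
FIRST sets used below: FIRST(B) = { ',', ';' }, FIRST(E) = { ε }
E has a nullable alternative but only one production, so nothing to check.

Y: nullable alternative(s) Y → E; FOLLOW(Y) = { $, ',', 'e' }
  Y → c c ;: FIRST \ {ε} = { 'c' } — disjoint from FOLLOW(Y)
  Y → B: FIRST \ {ε} = { ',', ';' } — overlaps FOLLOW(Y) on { ',' }: CONFLICT
  Y → E: FIRST \ {ε} = { } — this is the only nullable alternative, skip

B has no nullable alternative, so no FIRST/FOLLOW check is needed there.

So the grammar has 1 FIRST/FOLLOW conflict (marked CONFLICT above).

Answer: Yes. Y → B with FOLLOW(Y) on { ',' }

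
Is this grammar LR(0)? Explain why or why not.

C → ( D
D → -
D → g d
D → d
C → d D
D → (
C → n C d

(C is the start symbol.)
Yes, the grammar is LR(0)

Augment with C' → C and build the canonical LR(0) collection (I0 = CLOSURE({[C' → . C]}), then GOTO on every symbol after a dot until no new states appear). It has 14 states:
  I0: { [C → . ( D], [C → . d D], [C → . n C d], [C' → . C] }  — shift
  I1: { [C → ( . D], [D → . (], [D → . -], [D → . d], [D → . g d] }  — shift
  I2: { [C' → C .] }  — accept
  I3: { [C → d . D], [D → . (], [D → . -], [D → . d], [D → . g d] }  — shift
  I4: { [C → . ( D], [C → . d D], [C → . n C d], [C → n . C d] }  — shift
  I5: { [C → n C . d] }  — shift
  I6: { [C → n C d .] }  — reduce
  I7: { [D → ( .] }  — reduce
  I8: { [D → - .] }  — reduce
  I9: { [C → d D .] }  — reduce
  I10: { [D → d .] }  — reduce
  I11: { [D → g . d] }  — shift
  I12: { [D → g d .] }  — reduce
  I13: { [C → ( D .] }  — reduce

Every state is either a pure shift/goto state or contains exactly one complete item and nothing to shift — no conflicts. The grammar is LR(0).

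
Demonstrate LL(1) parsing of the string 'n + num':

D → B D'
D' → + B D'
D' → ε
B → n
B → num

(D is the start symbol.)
LL(1) parsing maintains a stack (initially the start symbol over $) and the input. At each step: if the stack top is a terminal, match it against the current input token; if it is a non-terminal N, replace it with the RHS of M[N, lookahead] (the unique production whose predict set contains the lookahead).

Stack is shown with the top on the left.

Stack     Input      Action
---------------------------
D $       n + num $  output D → B D'
B D' $    n + num $  output B → n
n D' $    n + num $  match 'n'
D' $      + num $    output D' → + B D'
+ B D' $  + num $    match '+'
B D' $    num $      output B → num
num D' $  num $      match 'num'
D' $      $          output D' → ε
$         $          accept

The string is accepted.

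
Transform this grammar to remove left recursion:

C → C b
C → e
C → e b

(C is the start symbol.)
C is directly left-recursive. The standard transformation for
  A → A α₁ | ... | A α_m | β₁ | ... | β_n
is
  A  → β₁ A' | ... | β_n A'
  A' → α₁ A' | ... | α_m A' | ε

C → e becomes C → e C'
C → e b becomes C → e b C'
C → C b becomes C' → b C'
Add C' → ε

Resulting grammar:
C → e C'
C → e b C'
C' → b C'
C' → ε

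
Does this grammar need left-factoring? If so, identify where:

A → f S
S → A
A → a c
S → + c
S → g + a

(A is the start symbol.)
Left-factoring is needed when two productions for the same non-terminal
share a common prefix on the right-hand side.

Productions for A:
  A → f S
  A → a c
Productions for S:
  S → A
  S → + c
  S → g + a

No common prefixes found.

Answer: No, left-factoring is not needed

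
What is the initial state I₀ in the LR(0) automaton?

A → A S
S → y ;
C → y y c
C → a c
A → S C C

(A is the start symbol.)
{ [A → . A S], [A → . S C C], [A' → . A], [S → . y ;] }

First, augment the grammar with A' → A
I₀ = CLOSURE({ [A' → . A] }):
  [A' → . A] has the dot before A: add [A → . A S], [A → . S C C]
  [A → . S C C] has the dot before S: add [S → . y ;]
No further items can be added.

I₀ = { [A → . A S], [A → . S C C], [A' → . A], [S → . y ;] }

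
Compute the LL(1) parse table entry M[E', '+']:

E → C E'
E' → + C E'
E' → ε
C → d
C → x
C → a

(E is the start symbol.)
E' → + C E'

To find M[E', '+'], we find productions for E' where '+' is in the predict set (PREDICT(N → α) = (FIRST(α) \ {ε}) ∪ (FOLLOW(N) if α ⇒* ε)).

Relevant sets:
  FOLLOW(E') = { $ }

E' → + C E': PREDICT = { '+' }
  '+' is in predict set, so this production goes in M[E', '+']
E' → ε: PREDICT = { $ }

M[E', '+'] = E' → + C E'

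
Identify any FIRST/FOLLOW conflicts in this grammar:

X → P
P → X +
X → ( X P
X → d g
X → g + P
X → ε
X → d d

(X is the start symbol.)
A FIRST/FOLLOW conflict occurs when a non-terminal N has a nullable alternative N → β (β ⇒* ε) and another alternative N → α with FIRST(α) ∩ FOLLOW(N) ≠ ∅: on such a lookahead the parser cannot decide between expanding α and letting N vanish via β.

Nullable non-terminals: X.
FIRST sets used below: FIRST(P) = { '(', '+', 'd', 'g' }

X: nullable alternative(s) X → ε; FOLLOW(X) = { $, '(', '+', 'd', 'g' }
  X → P: FIRST \ {ε} = { '(', '+', 'd', 'g' } — overlaps FOLLOW(X) on { '(', '+', 'd', 'g' }: CONFLICT
  X → ( X P: FIRST \ {ε} = { '(' } — overlaps FOLLOW(X) on { '(' }: CONFLICT
  X → d g: FIRST \ {ε} = { 'd' } — overlaps FOLLOW(X) on { 'd' }: CONFLICT
  X → g + P: FIRST \ {ε} = { 'g' } — overlaps FOLLOW(X) on { 'g' }: CONFLICT
  X → ε: FIRST \ {ε} = { } — this is the only nullable alternative, skip
  X → d d: FIRST \ {ε} = { 'd' } — overlaps FOLLOW(X) on { 'd' }: CONFLICT

P has no nullable alternative, so no FIRST/FOLLOW check is needed there.

So the grammar has 5 FIRST/FOLLOW conflicts (marked CONFLICT above).

Answer: Yes. X → P with FOLLOW(X) on { '(', '+', 'd', 'g' }; X → '(' X P with FOLLOW(X) on { '(' }; X → d g with FOLLOW(X) on { 'd' }; X → g '+' P with FOLLOW(X) on { 'g' }; X → d d with FOLLOW(X) on { 'd' }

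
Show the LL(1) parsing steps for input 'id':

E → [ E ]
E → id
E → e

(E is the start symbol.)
LL(1) parsing maintains a stack (initially the start symbol over $) and the input. At each step: if the stack top is a terminal, match it against the current input token; if it is a non-terminal N, replace it with the RHS of M[N, lookahead] (the unique production whose predict set contains the lookahead).

Stack is shown with the top on the left.

Stack  Input  Action
--------------------
E $    id $   output E → id
id $   id $   match 'id'
$      $      accept

The string is accepted.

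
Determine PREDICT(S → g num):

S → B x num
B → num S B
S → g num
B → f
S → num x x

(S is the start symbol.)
PREDICT(S → g num) = (FIRST(RHS) \ {ε}) ∪ (FOLLOW(S) if ε ∈ FIRST(RHS), i.e. RHS ⇒* ε)
FIRST(g num) = { 'g' }
ε ∉ FIRST(g num), so FOLLOW(S) is not added.
PREDICT(S → g num) = { 'g' }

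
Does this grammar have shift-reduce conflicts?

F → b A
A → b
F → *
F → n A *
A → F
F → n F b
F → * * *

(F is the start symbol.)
Yes — I1: [F → * .] vs [F → * . * *]; I6: [A → F .] vs [F → n F . b]; I7: [A → b .] vs [A → . b]

A shift-reduce conflict occurs when an LR(0) state has both:
  - a complete (reduce) item [A → α .] (dot at the end), and
  - a shift item [B → β . c γ] (dot before a terminal).

Augment with F' → F and build the canonical LR(0) collection (I0 = CLOSURE({[F' → . F]}), then GOTO on every symbol after a dot until no new states appear). It has 14 states:
  I0: { [F → . * * *], [F → . *], [F → . b A], [F → . n A *], [F → . n F b], [F' → . F] }  — shift
  I1: { [F → * . * *], [F → * .] }  — shift, reduce
  I2: { [F' → F .] }  — accept
  I3: { [A → . F], [A → . b], [F → . * * *], [F → . *], [F → . b A], [F → . n A *], [F → . n F b], [F → b . A] }  — shift
  I4: { [A → . F], [A → . b], [F → . * * *], [F → . *], [F → . b A], [F → . n A *], [F → . n F b], [F → n . A *], [F → n . F b] }  — shift
  I5: { [F → n A . *] }  — shift
  I6: { [A → F .], [F → n F . b] }  — shift, reduce
  I7: { [A → . F], [A → . b], [A → b .], [F → . * * *], [F → . *], [F → . b A], [F → . n A *], [F → . n F b], [F → b . A] }  — shift, reduce
  I8: { [F → b A .] }  — reduce
  I9: { [A → F .] }  — reduce
  I10: { [F → n F b .] }  — reduce
  I11: { [F → n A * .] }  — reduce
  I12: { [F → * * . *] }  — shift
  I13: { [F → * * * .] }  — reduce

I1 contains reduce item [F → * .] and shift item [F → * . * *] — shift-reduce conflict.
I6 contains reduce item [A → F .] and shift item [F → n F . b] — shift-reduce conflict.
I7 contains reduce item [A → b .] and shift items [A → . b], [F → . *], [F → . * * *], [F → . b A], [F → . n A *], [F → . n F b] — shift-reduce conflict.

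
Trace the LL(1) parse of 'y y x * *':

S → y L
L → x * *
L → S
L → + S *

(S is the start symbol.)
LL(1) parsing maintains a stack (initially the start symbol over $) and the input. At each step: if the stack top is a terminal, match it against the current input token; if it is a non-terminal N, replace it with the RHS of M[N, lookahead] (the unique production whose predict set contains the lookahead).

Stack is shown with the top on the left.

Stack    Input        Action
----------------------------
S $      y y x * * $  output S → y L
y L $    y y x * * $  match 'y'
L $      y x * * $    output L → S
S $      y x * * $    output S → y L
y L $    y x * * $    match 'y'
L $      x * * $      output L → x * *
x * * $  x * * $      match 'x'
* * $    * * $        match '*'
* $      * $          match '*'
$        $            accept

The string is accepted.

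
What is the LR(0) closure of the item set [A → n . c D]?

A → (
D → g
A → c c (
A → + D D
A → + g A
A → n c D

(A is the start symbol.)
{ [A → n . c D] }

Start with: [A → n . c D]
The dot precedes the terminal c, so nothing is added.

CLOSURE = { [A → n . c D] }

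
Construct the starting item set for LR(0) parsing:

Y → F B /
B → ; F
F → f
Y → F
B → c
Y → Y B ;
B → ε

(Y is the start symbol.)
{ [F → . f], [Y → . F B /], [Y → . F], [Y → . Y B ;], [Y' → . Y] }

First, augment the grammar with Y' → Y
I₀ = CLOSURE({ [Y' → . Y] }):
  [Y' → . Y] has the dot before Y: add [Y → . F B /], [Y → . F], [Y → . Y B ;]
  [Y → . F B /] has the dot before F: add [F → . f]
No further items can be added.

I₀ = { [F → . f], [Y → . F B /], [Y → . F], [Y → . Y B ;], [Y' → . Y] }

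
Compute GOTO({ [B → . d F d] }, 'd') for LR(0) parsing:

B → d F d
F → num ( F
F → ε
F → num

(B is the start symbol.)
GOTO(I, 'd') = CLOSURE({ [A → αX.β] : [A → α.Xβ] ∈ I, X = 'd' })

Items with dot before 'd', with the dot advanced:
  [B → . d F d] → [B → d . F d]
Closure of the advanced items:
  [B → d . F d] has the dot before F: add [F → . num ( F], [F → .], [F → . num]

GOTO = { [B → d . F d], [F → . num ( F], [F → . num], [F → .] }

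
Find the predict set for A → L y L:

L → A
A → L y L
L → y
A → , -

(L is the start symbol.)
PREDICT(A → L y L) = (FIRST(RHS) \ {ε}) ∪ (FOLLOW(A) if ε ∈ FIRST(RHS), i.e. RHS ⇒* ε)
FIRST(L) = { ',', 'y' }
FIRST(L y L) = { ',', 'y' }
ε ∉ FIRST(L y L), so FOLLOW(A) is not added.
PREDICT(A → L y L) = { ',', 'y' }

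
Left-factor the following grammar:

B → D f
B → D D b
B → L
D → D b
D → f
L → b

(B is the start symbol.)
Left-factoring transforms A → αβ₁ | αβ₂ into A → αA' and A' → β₁ | β₂
(α is the longest common prefix among the alternatives). Repeat until
no nonterminal has two alternatives with a common prefix.

Round 1: B has alternatives sharing prefix 'D'. Introduce B': B → D B'
  Add: B' → f
  Add: B' → D b

No remaining common prefixes — done.

Resulting grammar:
B → D B'
B' → f
B' → D b
B → L
D → D b
D → f
L → b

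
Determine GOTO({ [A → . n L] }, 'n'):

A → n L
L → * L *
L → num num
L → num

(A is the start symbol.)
GOTO(I, 'n') = CLOSURE({ [A → αX.β] : [A → α.Xβ] ∈ I, X = 'n' })

Items with dot before 'n', with the dot advanced:
  [A → . n L] → [A → n . L]
Closure of the advanced items:
  [A → n . L] has the dot before L: add [L → . * L *], [L → . num num], [L → . num]

GOTO = { [A → n . L], [L → . * L *], [L → . num num], [L → . num] }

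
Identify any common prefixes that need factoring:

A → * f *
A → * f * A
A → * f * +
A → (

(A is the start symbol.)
Yes, A has productions with common prefix '* f *'

Left-factoring is needed when two productions for the same non-terminal
share a common prefix on the right-hand side.

Productions for A:
  A → * f *
  A → * f * A
  A → * f * +
  A → (

Found common prefix '* f *' in productions for A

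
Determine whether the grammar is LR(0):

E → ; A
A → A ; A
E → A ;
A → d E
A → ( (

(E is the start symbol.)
No. Shift-reduce conflict between [E → A ; .] and [A → . ( (]

Augment with E' → E and build the canonical LR(0) collection (I0 = CLOSURE({[E' → . E]}), then GOTO on every symbol after a dot until no new states appear). It has 12 states:
  I0: { [A → . ( (], [A → . A ; A], [A → . d E], [E → . ; A], [E → . A ;], [E' → . E] }  — shift
  I1: { [A → ( . (] }  — shift
  I2: { [A → . ( (], [A → . A ; A], [A → . d E], [E → ; . A] }  — shift
  I3: { [A → A . ; A], [E → A . ;] }  — shift
  I4: { [E' → E .] }  — accept
  I5: { [A → . ( (], [A → . A ; A], [A → . d E], [A → d . E], [E → . ; A], [E → . A ;] }  — shift
  I6: { [A → d E .] }  — reduce
  I7: { [A → . ( (], [A → . A ; A], [A → . d E], [A → A ; . A], [E → A ; .] }  — shift, reduce
  I8: { [A → A . ; A], [A → A ; A .] }  — shift, reduce
  I9: { [A → . ( (], [A → . A ; A], [A → . d E], [A → A ; . A] }  — shift
  I10: { [A → A . ; A], [E → ; A .] }  — shift, reduce
  I11: { [A → ( ( .] }  — reduce

Conflict in state I7:
  Shift-reduce conflict between [E → A ; .] and [A → . ( (]
So the grammar is NOT LR(0).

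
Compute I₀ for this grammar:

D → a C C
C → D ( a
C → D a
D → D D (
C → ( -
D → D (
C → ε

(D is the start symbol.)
First, augment the grammar with D' → D
I₀ = CLOSURE({ [D' → . D] }):
  [D' → . D] has the dot before D: add [D → . a C C], [D → . D D (], [D → . D (]
No further items can be added.

I₀ = { [D → . D (], [D → . D D (], [D → . a C C], [D' → . D] }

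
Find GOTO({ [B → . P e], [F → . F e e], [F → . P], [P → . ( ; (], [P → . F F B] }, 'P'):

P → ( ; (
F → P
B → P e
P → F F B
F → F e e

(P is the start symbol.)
{ [B → P . e], [F → P .] }

GOTO(I, 'P') = CLOSURE({ [A → αX.β] : [A → α.Xβ] ∈ I, X = 'P' })

Items with dot before 'P', with the dot advanced:
  [B → . P e] → [B → P . e]
  [F → . P] → [F → P .]
Closure adds nothing (no advanced item has the dot before a non-terminal).

GOTO = { [B → P . e], [F → P .] }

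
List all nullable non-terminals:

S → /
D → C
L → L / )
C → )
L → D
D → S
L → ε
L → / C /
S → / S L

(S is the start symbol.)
{ 'L' }

A non-terminal is nullable if it can derive ε (the empty string): either it has an ε-production, or it has a production whose right-hand side consists entirely of nullable non-terminals.

ε-productions: L → ε
So L is immediately nullable.
No further non-terminal can be added: every production for the remaining non-terminals contains a terminal or a non-nullable non-terminal.
Nullable = { 'L' }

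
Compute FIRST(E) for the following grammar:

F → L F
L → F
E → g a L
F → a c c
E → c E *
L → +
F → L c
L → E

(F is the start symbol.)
From E → g a L:
  - g is a terminal: add 'g' and stop
From E → c E *:
  - c is a terminal: add 'c' and stop

Collecting: FIRST(E) = { 'c', 'g' }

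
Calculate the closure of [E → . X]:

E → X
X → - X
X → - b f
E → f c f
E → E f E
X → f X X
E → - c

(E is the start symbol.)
To compute CLOSURE, for each item [A → α.Bβ] where B is a non-terminal, add [B → .γ] for all productions B → γ; repeat for the newly added items until nothing changes.

Start with: [E → . X]
  [E → . X] has the dot before X: add [X → . - X], [X → . - b f], [X → . f X X]
No further items can be added.

CLOSURE = { [E → . X], [X → . - X], [X → . - b f], [X → . f X X] }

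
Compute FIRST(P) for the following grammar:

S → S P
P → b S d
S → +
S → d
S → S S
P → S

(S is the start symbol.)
{ '+', 'b', 'd' }

FIRST sets of the other non-terminals involved (by the same procedure, iterated to a fixed point):
  FIRST(S) = { '+', 'd' }

From P → b S d:
  - b is a terminal: add 'b' and stop
From P → S:
  - S is a non-terminal: add FIRST(S) \ {ε} = { '+', 'd' }
    S is not nullable, so stop

Collecting: FIRST(P) = { '+', 'b', 'd' }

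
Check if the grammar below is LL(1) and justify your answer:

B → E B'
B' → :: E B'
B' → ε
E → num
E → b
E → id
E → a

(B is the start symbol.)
Yes, the grammar is LL(1).

A grammar is LL(1) if for each non-terminal N with multiple productions, the predict sets of those productions are pairwise disjoint, where PREDICT(N → α) = (FIRST(α) \ {ε}) ∪ (FOLLOW(N) if α ⇒* ε).

Relevant sets:
  FOLLOW(B') = { $ }

For B':
  PREDICT(B' → :: E B') = { '::' }
  PREDICT(B' → ε) = { $ }
For E:
  PREDICT(E → num) = { 'num' }
  PREDICT(E → b) = { 'b' }
  PREDICT(E → id) = { 'id' }
  PREDICT(E → a) = { 'a' }
B has a single production, so nothing to check there.

All predict sets are disjoint. The grammar IS LL(1).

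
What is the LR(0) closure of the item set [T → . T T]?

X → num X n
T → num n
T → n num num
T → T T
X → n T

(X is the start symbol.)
{ [T → . T T], [T → . n num num], [T → . num n] }

Start with: [T → . T T]
  [T → . T T] has the dot before T: add [T → . num n], [T → . n num num]
No further items can be added.

CLOSURE = { [T → . T T], [T → . n num num], [T → . num n] }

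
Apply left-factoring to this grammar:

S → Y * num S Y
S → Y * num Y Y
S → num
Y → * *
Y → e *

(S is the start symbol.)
S → Y * num S'
S' → S Y
S' → Y Y
S → num
Y → * *
Y → e *

Left-factoring transforms A → αβ₁ | αβ₂ into A → αA' and A' → β₁ | β₂
(α is the longest common prefix among the alternatives). Repeat until
no nonterminal has two alternatives with a common prefix.

Round 1: S has alternatives sharing prefix 'Y * num'. Introduce S': S → Y * num S'
  Add: S' → S Y
  Add: S' → Y Y

No remaining common prefixes — done.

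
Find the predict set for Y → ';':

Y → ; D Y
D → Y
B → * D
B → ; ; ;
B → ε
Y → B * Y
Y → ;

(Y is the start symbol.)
{ ';' }

PREDICT(Y → ';') = (FIRST(RHS) \ {ε}) ∪ (FOLLOW(Y) if ε ∈ FIRST(RHS), i.e. RHS ⇒* ε)
FIRST(';') = { ';' }
ε ∉ FIRST(';'), so FOLLOW(Y) is not added.
PREDICT(Y → ';') = { ';' }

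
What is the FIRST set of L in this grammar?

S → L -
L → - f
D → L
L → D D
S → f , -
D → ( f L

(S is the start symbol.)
To compute FIRST(L), examine every production with L on the left-hand side, reading each right-hand side left to right until a non-nullable symbol is reached.

FIRST sets of the other non-terminals involved (by the same procedure, iterated to a fixed point):
  FIRST(D) = { '(', '-' }

From L → - f:
  - '-' is a terminal: add '-' and stop
From L → D D:
  - D is a non-terminal: add FIRST(D) \ {ε} = { '(', '-' }
    D is not nullable, so stop

Collecting: FIRST(L) = { '(', '-' }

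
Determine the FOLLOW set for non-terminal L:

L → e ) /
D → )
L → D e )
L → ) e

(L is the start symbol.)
L is the start symbol, so $ ∈ FOLLOW(L).
L does not occur on any right-hand side.

Taking the union: FOLLOW(L) = { $ }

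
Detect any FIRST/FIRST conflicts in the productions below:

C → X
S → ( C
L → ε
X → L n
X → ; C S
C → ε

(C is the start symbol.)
No FIRST/FIRST conflicts.

A FIRST/FIRST conflict occurs when two productions N → α and N → β for the same non-terminal have FIRST(α) ∩ FIRST(β) ≠ ∅ (with ε ∈ FIRST of a nullable right-hand side, so two nullable alternatives also conflict).

FIRST sets of the non-terminals at (or reachable through a nullable prefix from) the front of some alternative:
  FIRST(X) = { ';', 'n' }
  FIRST(L) = { ε }

Productions for C:
  C → X: FIRST = { ';', 'n' }
  C → ε: FIRST = { ε }
Productions for X:
  X → L n: FIRST = { 'n' }
  X → ; C S: FIRST = { ';' }
S, L have only one production, so no FIRST/FIRST conflict is possible there.

All alternatives of each non-terminal have pairwise disjoint FIRST sets.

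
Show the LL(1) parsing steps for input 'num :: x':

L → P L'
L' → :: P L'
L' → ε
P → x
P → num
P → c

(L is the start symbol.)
Stack is shown with the top on the left.

Stack      Input       Action
-----------------------------
L $        num :: x $  output L → P L'
P L' $     num :: x $  output P → num
num L' $   num :: x $  match 'num'
L' $       :: x $      output L' → :: P L'
:: P L' $  :: x $      match '::'
P L' $     x $         output P → x
x L' $     x $         match 'x'
L' $       $           output L' → ε
$          $           accept

The string is accepted.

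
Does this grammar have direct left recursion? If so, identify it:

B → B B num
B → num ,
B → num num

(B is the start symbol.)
Yes, B is left-recursive

Direct left recursion occurs when N → N α for some non-terminal N (the right-hand side begins with the left-hand side itself).

B → B B num: LEFT RECURSIVE (starts with B)
B → num ,: starts with num
B → num num: starts with num

The grammar has direct left recursion on: B.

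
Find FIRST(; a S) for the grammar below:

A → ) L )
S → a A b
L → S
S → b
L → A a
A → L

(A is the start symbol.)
To compute FIRST(; a S), process the symbols left to right:
Symbol ; is a terminal. Add ';' and stop.
FIRST(; a S) = { ';' }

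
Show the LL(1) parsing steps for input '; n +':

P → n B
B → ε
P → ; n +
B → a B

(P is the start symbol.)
LL(1) parsing maintains a stack (initially the start symbol over $) and the input. At each step: if the stack top is a terminal, match it against the current input token; if it is a non-terminal N, replace it with the RHS of M[N, lookahead] (the unique production whose predict set contains the lookahead).

Stack is shown with the top on the left.

Stack    Input    Action
------------------------
P $      ; n + $  output P → ; n +
; n + $  ; n + $  match ';'
n + $    n + $    match 'n'
+ $      + $      match '+'
$        $        accept

The string is accepted.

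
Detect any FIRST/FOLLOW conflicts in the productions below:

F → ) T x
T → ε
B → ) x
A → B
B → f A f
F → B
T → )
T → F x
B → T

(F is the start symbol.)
Yes. T → F x with FOLLOW(T) on { 'f', 'x' }; B → f A f with FOLLOW(B) on { 'f' }

A FIRST/FOLLOW conflict occurs when a non-terminal N has a nullable alternative N → β (β ⇒* ε) and another alternative N → α with FIRST(α) ∩ FOLLOW(N) ≠ ∅: on such a lookahead the parser cannot decide between expanding α and letting N vanish via β.

Nullable non-terminals: A, B, F, T.
FIRST sets used below: FIRST(T) = { ')', 'f', 'x', ε }, FIRST(B) = { ')', 'f', 'x', ε }, FIRST(F) = { ')', 'f', 'x', ε }
A has a nullable alternative but only one production, so nothing to check.

B: nullable alternative(s) B → T; FOLLOW(B) = { $, 'f', 'x' }
  B → ) x: FIRST \ {ε} = { ')' } — disjoint from FOLLOW(B)
  B → f A f: FIRST \ {ε} = { 'f' } — overlaps FOLLOW(B) on { 'f' }: CONFLICT
  B → T: FIRST \ {ε} = { ')', 'f', 'x' } — this is the only nullable alternative, skip

F: nullable alternative(s) F → B; FOLLOW(F) = { $, 'x' }
  F → ) T x: FIRST \ {ε} = { ')' } — disjoint from FOLLOW(F)
  F → B: FIRST \ {ε} = { ')', 'f', 'x' } — this is the only nullable alternative, skip

T: nullable alternative(s) T → ε; FOLLOW(T) = { $, 'f', 'x' }
  T → ε: FIRST \ {ε} = { } — this is the only nullable alternative, skip
  T → ): FIRST \ {ε} = { ')' } — disjoint from FOLLOW(T)
  T → F x: FIRST \ {ε} = { ')', 'f', 'x' } — overlaps FOLLOW(T) on { 'f', 'x' }: CONFLICT

So the grammar has 2 FIRST/FOLLOW conflicts (marked CONFLICT above).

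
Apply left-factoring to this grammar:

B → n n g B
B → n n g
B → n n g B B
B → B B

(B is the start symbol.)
B → n n g B'
B' → B B''
B'' → ε
B'' → B
B' → ε
B → B B

Left-factoring transforms A → αβ₁ | αβ₂ into A → αA' and A' → β₁ | β₂
(α is the longest common prefix among the alternatives). Repeat until
no nonterminal has two alternatives with a common prefix.

Round 1: B has alternatives sharing prefix 'n n g'. Introduce B': B → n n g B'
  Add: B' → B
  Add: B' → ε
  Add: B' → B B

Round 2: B' has alternatives sharing prefix 'B'. Introduce B'': B' → B B''
  Add: B'' → ε
  Add: B'' → B

No remaining common prefixes — done.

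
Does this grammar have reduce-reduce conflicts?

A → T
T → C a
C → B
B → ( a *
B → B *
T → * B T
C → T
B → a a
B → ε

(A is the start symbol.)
Yes — I6: [A → T .] vs [C → T .]; I12: [B → .] vs [B → B * .]; I13: [C → T .] vs [T → * B T .]

A reduce-reduce conflict occurs when an LR(0) state has two complete items [A → α .] and [B → β .] — both call for a reduction, and with no lookahead the parser cannot choose between them.

Augment with A' → A and build the canonical LR(0) collection (I0 = CLOSURE({[A' → . A]}), then GOTO on every symbol after a dot until no new states appear). It has 16 states:
  I0: { [A → . T], [A' → . A], [B → . ( a *], [B → . B *], [B → . a a], [B → .], [C → . B], [C → . T], [T → . * B T], [T → . C a] }  — shift, reduce
  I1: { [B → ( . a *] }  — shift
  I2: { [B → . ( a *], [B → . B *], [B → . a a], [B → .], [T → * . B T] }  — shift, reduce
  I3: { [A' → A .] }  — accept
  I4: { [B → B . *], [C → B .] }  — shift, reduce
  I5: { [T → C . a] }  — shift
  I6: { [A → T .], [C → T .] }  — 2 reduces
  I7: { [B → a . a] }  — shift
  I8: { [B → a a .] }  — reduce
  I9: { [T → C a .] }  — reduce
  I10: { [B → B * .] }  — reduce
  I11: { [B → . ( a *], [B → . B *], [B → . a a], [B → .], [B → B . *], [C → . B], [C → . T], [T → * B . T], [T → . * B T], [T → . C a] }  — shift, reduce
  I12: { [B → . ( a *], [B → . B *], [B → . a a], [B → .], [B → B * .], [T → * . B T] }  — shift, 2 reduces
  I13: { [C → T .], [T → * B T .] }  — 2 reduces
  I14: { [B → ( a . *] }  — shift
  I15: { [B → ( a * .] }  — reduce

I6 contains complete items [A → T .], [C → T .] — reduce-reduce conflict.
I12 contains complete items [B → .], [B → B * .] — reduce-reduce conflict.
I13 contains complete items [C → T .], [T → * B T .] — reduce-reduce conflict.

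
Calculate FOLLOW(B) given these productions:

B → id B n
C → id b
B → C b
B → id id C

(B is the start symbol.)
To compute FOLLOW(B), find every occurrence of B on a right-hand side N → α B β: add FIRST(β) \ {ε}, and if β is empty or nullable also add FOLLOW(N). Iterate to a fixed point.

B is the start symbol, so $ ∈ FOLLOW(B).
In B → id B n: B is followed by n, add FIRST(n) \ {ε} = { 'n' }

Taking the union: FOLLOW(B) = { $, 'n' }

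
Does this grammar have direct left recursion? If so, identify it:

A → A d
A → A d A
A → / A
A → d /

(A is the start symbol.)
Yes, A is left-recursive

A → A d: LEFT RECURSIVE (starts with A)
A → A d A: LEFT RECURSIVE (starts with A)
A → / A: starts with '/'
A → d /: starts with d

The grammar has direct left recursion on: A.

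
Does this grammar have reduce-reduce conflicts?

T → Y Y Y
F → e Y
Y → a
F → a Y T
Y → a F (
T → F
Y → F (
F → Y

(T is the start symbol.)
Yes — I7: [F → Y .] vs [F → e Y .]; I12: [Y → F ( .] vs [Y → a F ( .]; I14: [F → Y .] vs [T → Y Y Y .]

A reduce-reduce conflict occurs when an LR(0) state has two complete items [A → α .] and [B → β .] — both call for a reduction, and with no lookahead the parser cannot choose between them.

Augment with T' → T and build the canonical LR(0) collection (I0 = CLOSURE({[T' → . T]}), then GOTO on every symbol after a dot until no new states appear). It has 15 states:
  I0: { [F → . Y], [F → . a Y T], [F → . e Y], [T → . F], [T → . Y Y Y], [T' → . T], [Y → . F (], [Y → . a F (], [Y → . a] }  — shift
  I1: { [T → F .], [Y → F . (] }  — shift, reduce
  I2: { [T' → T .] }  — accept
  I3: { [F → . Y], [F → . a Y T], [F → . e Y], [F → Y .], [T → Y . Y Y], [Y → . F (], [Y → . a F (], [Y → . a] }  — shift, reduce
  I4: { [F → . Y], [F → . a Y T], [F → . e Y], [F → a . Y T], [Y → . F (], [Y → . a F (], [Y → . a], [Y → a . F (], [Y → a .] }  — shift, reduce
  I5: { [F → . Y], [F → . a Y T], [F → . e Y], [F → e . Y], [Y → . F (], [Y → . a F (], [Y → . a] }  — shift
  I6: { [Y → F . (] }  — shift
  I7: { [F → Y .], [F → e Y .] }  — 2 reduces
  I8: { [Y → F ( .] }  — reduce
  I9: { [Y → F . (], [Y → a F . (] }  — shift
  I10: { [F → . Y], [F → . a Y T], [F → . e Y], [F → Y .], [F → a Y . T], [T → . F], [T → . Y Y Y], [Y → . F (], [Y → . a F (], [Y → . a] }  — shift, reduce
  I11: { [F → a Y T .] }  — reduce
  I12: { [Y → F ( .], [Y → a F ( .] }  — 2 reduces
  I13: { [F → . Y], [F → . a Y T], [F → . e Y], [F → Y .], [T → Y Y . Y], [Y → . F (], [Y → . a F (], [Y → . a] }  — shift, reduce
  I14: { [F → Y .], [T → Y Y Y .] }  — 2 reduces

I7 contains complete items [F → Y .], [F → e Y .] — reduce-reduce conflict.
I12 contains complete items [Y → F ( .], [Y → a F ( .] — reduce-reduce conflict.
I14 contains complete items [F → Y .], [T → Y Y Y .] — reduce-reduce conflict.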